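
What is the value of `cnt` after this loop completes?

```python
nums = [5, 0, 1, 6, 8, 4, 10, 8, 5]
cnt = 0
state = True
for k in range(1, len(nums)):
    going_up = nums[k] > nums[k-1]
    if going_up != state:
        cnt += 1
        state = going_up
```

Count direction changes in [5, 0, 1, 6, 8, 4, 10, 8, 5]
`cnt` takes the values: 0 → 1 → 2 → 3 → 4 → 5

Answer: 5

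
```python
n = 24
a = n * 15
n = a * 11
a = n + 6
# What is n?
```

Trace:
`n = 24` → n = 24
`a = n * 15` → a = 360
`n = a * 11` → n = 3960
`a = n + 6` → a = 3966
So n = 3960

Answer: 3960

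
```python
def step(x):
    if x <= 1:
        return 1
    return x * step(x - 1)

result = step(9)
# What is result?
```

step(9) = 9 * 8 * 7 * 6 * 5 * 4 * 3 * 2 * 1 = 362880

Answer: 362880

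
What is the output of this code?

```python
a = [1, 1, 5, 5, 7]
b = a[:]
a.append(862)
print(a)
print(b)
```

Key concept: slice [:] creates copy.
Step by step:
`a = [1, 1, 5, 5, 7]` → a = [1, 1, 5, 5, 7]
`b = a[:]` → b = [1, 1, 5, 5, 7]
`a.append(862)` → a = [1, 1, 5, 5, 7, 862]
`print(a)` → prints [1, 1, 5, 5, 7, 862]
`print(b)` → prints [1, 1, 5, 5, 7]

Answer:
[1, 1, 5, 5, 7, 862]
[1, 1, 5, 5, 7]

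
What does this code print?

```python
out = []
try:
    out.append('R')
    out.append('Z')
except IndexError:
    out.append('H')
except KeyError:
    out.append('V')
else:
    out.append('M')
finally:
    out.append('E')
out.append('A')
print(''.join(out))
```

Execution trace: 'R' (try body) → 'Z' (try body, no exception) → 'M' (else) → 'E' (finally) → 'A' (after the try/except). Output: RZMEA

Answer: RZMEA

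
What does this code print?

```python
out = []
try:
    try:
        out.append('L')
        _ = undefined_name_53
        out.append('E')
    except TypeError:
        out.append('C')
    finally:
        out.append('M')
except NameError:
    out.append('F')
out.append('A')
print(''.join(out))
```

Execution trace: 'L' (try body) → 'M' (finally) → 'F' (outer except NameError) → 'A' (after the try/except). Output: LMFA

Answer: LMFA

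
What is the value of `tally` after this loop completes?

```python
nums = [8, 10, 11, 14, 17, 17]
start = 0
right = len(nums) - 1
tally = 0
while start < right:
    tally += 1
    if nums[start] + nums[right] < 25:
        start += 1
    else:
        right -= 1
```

Steps to find pair summing to 25
`tally` takes the values: 0 → 1 → 2 → 3 → 4 → 5

Answer: 5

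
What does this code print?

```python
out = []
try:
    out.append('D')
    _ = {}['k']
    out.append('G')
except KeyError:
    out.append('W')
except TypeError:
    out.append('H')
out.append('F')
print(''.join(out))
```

Execution trace: 'D' (try body) → 'W' (except KeyError) → 'F' (after the try/except). Output: DWF

Answer: DWF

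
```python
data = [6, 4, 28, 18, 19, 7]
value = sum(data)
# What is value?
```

Trace:
`data = [6, 4, 28, 18, 19, 7]` → data = [6, 4, 28, 18, 19, 7]
`value = sum(data)` → value = 82
So value = 82

Answer: 82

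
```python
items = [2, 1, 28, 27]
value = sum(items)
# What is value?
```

Trace:
`items = [2, 1, 28, 27]` → items = [2, 1, 28, 27]
`value = sum(items)` → value = 58
So value = 58

Answer: 58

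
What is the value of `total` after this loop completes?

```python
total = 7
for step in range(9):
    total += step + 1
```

Start at 7, add 1 to 9 = 52
`total` takes the values: 7 → 8 → 10 → 13 → 17 → 22 → 28 → 35 → 43 → 52

Answer: 52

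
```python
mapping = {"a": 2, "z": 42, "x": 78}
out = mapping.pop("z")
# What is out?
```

Trace:
`mapping = {"a": 2, "z": 42, "x": 78}` → mapping = {'a': 2, 'z': 42, 'x': 78}
`out = mapping.pop("z")` → mapping = {'a': 2, 'x': 78}; out = 42
So out = 42

Answer: 42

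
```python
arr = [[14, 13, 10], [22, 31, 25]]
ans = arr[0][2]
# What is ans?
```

Trace:
`arr = [[14, 13, 10], [22, 31, 25]]` → arr = [[14, 13, 10], [22, 31, 25]]
`ans = arr[0][2]` → ans = 10
So ans = 10

Answer: 10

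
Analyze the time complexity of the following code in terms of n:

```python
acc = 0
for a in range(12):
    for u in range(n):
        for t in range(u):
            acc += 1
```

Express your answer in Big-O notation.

Each loop level contributes: 1 × n × n. Multiplying the contributions gives O(n^2).

Answer: O(n^2)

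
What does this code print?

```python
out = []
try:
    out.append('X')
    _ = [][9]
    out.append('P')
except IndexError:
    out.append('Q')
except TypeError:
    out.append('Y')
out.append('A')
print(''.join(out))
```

Execution trace: 'X' (try body) → 'Q' (except IndexError) → 'A' (after the try/except). Output: XQA

Answer: XQA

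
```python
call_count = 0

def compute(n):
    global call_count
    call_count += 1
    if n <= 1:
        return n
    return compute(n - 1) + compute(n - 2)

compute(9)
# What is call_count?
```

Calls(n) = 1 + Calls(n-1) + Calls(n-2); Calls(0)=Calls(1)=1. For n=9 this gives 109.

Answer: 109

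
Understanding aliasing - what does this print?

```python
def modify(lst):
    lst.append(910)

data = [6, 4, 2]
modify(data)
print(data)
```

Key concept: function modifies passed list.
Step by step:
`data = [6, 4, 2]` → data = [6, 4, 2]
`modify(data)` → data = [6, 4, 2, 910]
`print(data)` → prints [6, 4, 2, 910]

Answer: [6, 4, 2, 910]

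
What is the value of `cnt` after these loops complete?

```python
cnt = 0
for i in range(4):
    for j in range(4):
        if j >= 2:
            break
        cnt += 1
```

Inner breaks at 2, outer runs 4 times
`cnt` takes the values: 0 → 1 → 2 → 3 → 4 → 5 → 6 → 7 → 8

Answer: 8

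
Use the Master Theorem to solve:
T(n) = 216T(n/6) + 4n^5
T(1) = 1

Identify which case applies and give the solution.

a=216, b=6, f(n)=4n^5. log_6(216) = 3. Since c=5 > 3 and the regularity condition holds (216(n/6)^5 = (216/6^5)n^5 with 216/6^5 < 1), Case 3 applies: T(n) = Θ(f(n)) = O(n^5).

Answer: O(n^5) - Case 3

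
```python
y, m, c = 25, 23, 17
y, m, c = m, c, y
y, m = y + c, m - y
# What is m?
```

Trace:
`y, m, c = 25, 23, 17` → y = 25; m = 23; c = 17
`y, m, c = m, c, y` → y = 23; m = 17; c = 25
`y, m = y + c, m - y` → y = 48; m = -6
So m = -6

Answer: -6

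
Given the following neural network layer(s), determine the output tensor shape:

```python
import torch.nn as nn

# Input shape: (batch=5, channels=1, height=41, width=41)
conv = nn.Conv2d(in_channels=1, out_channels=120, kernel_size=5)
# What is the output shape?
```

Input: (5, 1, 41, 41) -> Output: (5, 120, 37, 37)

Answer: (5, 120, 37, 37)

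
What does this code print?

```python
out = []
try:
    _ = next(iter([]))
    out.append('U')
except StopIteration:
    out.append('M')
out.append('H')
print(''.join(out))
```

Execution trace: 'M' (except StopIteration) → 'H' (after the try/except). Output: MH

Answer: MH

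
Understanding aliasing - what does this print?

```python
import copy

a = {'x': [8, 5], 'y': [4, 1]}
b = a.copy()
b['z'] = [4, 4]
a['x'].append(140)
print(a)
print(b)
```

Key concept: shallow copy of dict with mutable values.
Step by step:
`a = {'x': [8, 5], 'y': [4, 1]}` → a = {'x': [8, 5], 'y': [4, 1]}
`b = a.copy()` → b = {'x': [8, 5], 'y': [4, 1]}
`b['z'] = [4, 4]` → b = {'x': [8, 5], 'y': [4, 1], 'z': [4, 4]}
`a['x'].append(140)` → a = {'x': [8, 5, 140], 'y': [4, 1]}; b = {'x': [8, 5, 140], 'y': [4, 1], 'z': [4, 4]}
`print(a)` → prints {'x': [8, 5, 140], 'y': [4, 1]}
`print(b)` → prints {'x': [8, 5, 140], 'y': [4, 1], 'z': [4, 4]}

Answer:
{'x': [8, 5, 140], 'y': [4, 1]}
{'x': [8, 5, 140], 'y': [4, 1], 'z': [4, 4]}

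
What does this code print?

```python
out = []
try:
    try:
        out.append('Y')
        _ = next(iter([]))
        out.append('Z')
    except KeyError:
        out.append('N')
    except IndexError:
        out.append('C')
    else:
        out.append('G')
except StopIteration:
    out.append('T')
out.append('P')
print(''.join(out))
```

Execution trace: 'Y' (inner try body) → 'T' (outer except StopIteration) → 'P' (after the try/except). Output: YTP

Answer: YTP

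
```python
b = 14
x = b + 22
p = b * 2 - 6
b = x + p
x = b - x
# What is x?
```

Trace:
`b = 14` → b = 14
`x = b + 22` → x = 36
`p = b * 2 - 6` → p = 22
`b = x + p` → b = 58
`x = b - x` → x = 22
So x = 22

Answer: 22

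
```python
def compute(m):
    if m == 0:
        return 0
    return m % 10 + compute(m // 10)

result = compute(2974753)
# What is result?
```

Sum of digits of 2974753: 3 + 5 + 7 + 4 + 7 + 9 + 2 = 37

Answer: 37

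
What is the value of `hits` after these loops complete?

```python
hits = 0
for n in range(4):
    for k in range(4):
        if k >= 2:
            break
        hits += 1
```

Inner breaks at 2, outer runs 4 times
`hits` takes the values: 0 → 1 → 2 → 3 → 4 → 5 → 6 → 7 → 8

Answer: 8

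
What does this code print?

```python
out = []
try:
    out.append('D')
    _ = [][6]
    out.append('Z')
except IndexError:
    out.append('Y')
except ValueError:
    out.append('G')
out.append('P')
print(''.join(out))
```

Execution trace: 'D' (try body) → 'Y' (except IndexError) → 'P' (after the try/except). Output: DYP

Answer: DYP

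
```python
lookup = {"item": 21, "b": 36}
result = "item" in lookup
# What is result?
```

Trace:
`lookup = {"item": 21, "b": 36}` → lookup = {'item': 21, 'b': 36}
`result = "item" in lookup` → result = True
So result = True

Answer: True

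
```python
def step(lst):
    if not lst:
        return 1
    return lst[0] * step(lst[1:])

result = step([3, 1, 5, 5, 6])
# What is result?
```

Product over [3, 1, 5, 5, 6] = 3 * 1 * 5 * 5 * 6 = 450

Answer: 450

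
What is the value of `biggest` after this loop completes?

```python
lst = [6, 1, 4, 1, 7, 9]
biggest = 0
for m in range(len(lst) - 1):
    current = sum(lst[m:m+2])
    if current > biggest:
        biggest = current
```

Max sum of 2-element window in [6, 1, 4, 1, 7, 9]
`biggest` takes the values: 0 → 7 → 8 → 16

Answer: 16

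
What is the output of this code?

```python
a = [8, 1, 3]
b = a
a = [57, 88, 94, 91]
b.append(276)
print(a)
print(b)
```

Key concept: rebinding vs mutation: a is rebound to a new list, b still points at the original.
Step by step:
`a = [8, 1, 3]` → a = [8, 1, 3]
`b = a` → b = [8, 1, 3] (same object as a)
`a = [57, 88, 94, 91]` → a = [57, 88, 94, 91]
`b.append(276)` → b = [8, 1, 3, 276]
`print(a)` → prints [57, 88, 94, 91]
`print(b)` → prints [8, 1, 3, 276]

Answer:
[57, 88, 94, 91]
[8, 1, 3, 276]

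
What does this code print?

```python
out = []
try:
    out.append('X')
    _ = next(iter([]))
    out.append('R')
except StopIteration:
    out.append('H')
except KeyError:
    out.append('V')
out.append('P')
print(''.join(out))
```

Execution trace: 'X' (try body) → 'H' (except StopIteration) → 'P' (after the try/except). Output: XHP

Answer: XHP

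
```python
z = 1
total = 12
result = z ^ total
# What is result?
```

Trace:
`z = 1` → z = 1
`total = 12` → total = 12
`result = z ^ total` → result = 13
So result = 13

Answer: 13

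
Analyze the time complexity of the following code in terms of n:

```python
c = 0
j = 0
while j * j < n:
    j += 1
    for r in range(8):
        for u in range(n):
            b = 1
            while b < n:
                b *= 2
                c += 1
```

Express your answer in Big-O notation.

Each loop level contributes: √n × 1 × n × log n. Multiplying the contributions gives O(n√n log n).

Answer: O(n√n log n)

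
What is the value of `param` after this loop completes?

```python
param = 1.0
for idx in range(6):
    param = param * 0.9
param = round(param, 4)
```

Exponential decay: 1.0 * 0.9^6
`param` takes the values: 1.0 → 0.9 → 0.81 → 0.729 → 0.6561 → 0.59049 → 0.531441 → 0.5314

Answer: 0.5314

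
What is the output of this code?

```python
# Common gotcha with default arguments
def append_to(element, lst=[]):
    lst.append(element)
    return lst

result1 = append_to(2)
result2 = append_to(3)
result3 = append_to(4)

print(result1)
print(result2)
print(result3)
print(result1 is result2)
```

Key concept: mutable default argument gotcha.
Step by step:
`result1 = append_to(2)` → result1 = [2]
`result2 = append_to(3)` → result1 = [2, 3] (same object as result2); result2 = [2, 3] (same object as result1)
`result3 = append_to(4)` → result1 = [2, 3, 4] (same object as result2, result3); result2 = [2, 3, 4] (same object as result1, result3); result3 = [2, 3, 4] (same object as result1, result2)
`print(result1)` → prints [2, 3, 4]
`print(result2)` → prints [2, 3, 4]
`print(result3)` → prints [2, 3, 4]
`print(result1 is result2)` → prints True

Answer:
[2, 3, 4]
[2, 3, 4]
[2, 3, 4]
True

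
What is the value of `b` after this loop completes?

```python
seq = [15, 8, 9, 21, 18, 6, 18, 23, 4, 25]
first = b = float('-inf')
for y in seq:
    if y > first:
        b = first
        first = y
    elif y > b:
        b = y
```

Second largest (with repeats) in [15, 8, 9, 21, 18, 6, 18, 23, 4, 25]
`b` takes the values: -inf → 8 → 9 → 15 → 18 → 21 → 23

Answer: 23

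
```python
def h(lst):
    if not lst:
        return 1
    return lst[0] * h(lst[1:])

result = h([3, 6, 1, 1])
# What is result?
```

Product over [3, 6, 1, 1] = 3 * 6 * 1 * 1 = 18

Answer: 18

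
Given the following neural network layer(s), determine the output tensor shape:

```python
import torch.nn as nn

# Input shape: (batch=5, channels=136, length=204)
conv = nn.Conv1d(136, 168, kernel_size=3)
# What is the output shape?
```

Input: (5, 136, 204) -> Output: (5, 168, 202)

Answer: (5, 168, 202)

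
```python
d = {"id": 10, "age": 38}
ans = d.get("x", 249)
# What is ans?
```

Trace:
`d = {"id": 10, "age": 38}` → d = {'id': 10, 'age': 38}
`ans = d.get("x", 249)` → ans = 249
So ans = 249

Answer: 249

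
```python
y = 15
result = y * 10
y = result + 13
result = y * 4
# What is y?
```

Trace:
`y = 15` → y = 15
`result = y * 10` → result = 150
`y = result + 13` → y = 163
`result = y * 4` → result = 652
So y = 163

Answer: 163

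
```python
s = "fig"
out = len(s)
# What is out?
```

Trace:
`s = "fig"` → s = 'fig'
`out = len(s)` → out = 3
So out = 3

Answer: 3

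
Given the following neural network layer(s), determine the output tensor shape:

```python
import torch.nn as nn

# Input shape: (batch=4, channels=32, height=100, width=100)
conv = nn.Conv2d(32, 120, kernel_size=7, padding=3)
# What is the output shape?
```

Input: (4, 32, 100, 100) -> Output: (4, 120, 100, 100)

Answer: (4, 120, 100, 100)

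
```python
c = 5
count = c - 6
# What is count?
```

Trace:
`c = 5` → c = 5
`count = c - 6` → count = -1
So count = -1

Answer: -1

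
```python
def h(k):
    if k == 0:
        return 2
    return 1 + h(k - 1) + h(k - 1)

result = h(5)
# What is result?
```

h(k) = 1 + 2·h(k-1), h(0)=2. Closed form: (2+1)·2^5 - 1 = 95.

Answer: 95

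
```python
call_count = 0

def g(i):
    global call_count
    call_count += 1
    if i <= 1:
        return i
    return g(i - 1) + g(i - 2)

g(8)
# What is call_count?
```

Calls(i) = 1 + Calls(i-1) + Calls(i-2); Calls(0)=Calls(1)=1. For i=8 this gives 67.

Answer: 67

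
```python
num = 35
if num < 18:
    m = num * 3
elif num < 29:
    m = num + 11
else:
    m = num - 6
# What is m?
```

Trace:
`num = 35` → num = 35
`if num < 18: ...` → num < 18 is False, num < 29 is False, take else branch → m = 29
So m = 29

Answer: 29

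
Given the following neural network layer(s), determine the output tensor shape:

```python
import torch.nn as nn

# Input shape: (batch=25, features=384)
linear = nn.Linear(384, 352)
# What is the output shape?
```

Input: (25, 384) -> Output: (25, 352)

Answer: (25, 352)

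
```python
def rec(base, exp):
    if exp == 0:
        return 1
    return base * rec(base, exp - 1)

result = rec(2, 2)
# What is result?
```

rec(2, 2) = 2 * 2 = 4

Answer: 4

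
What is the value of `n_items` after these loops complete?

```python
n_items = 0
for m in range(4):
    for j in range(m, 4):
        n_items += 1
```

Upper triangle: 4 + 3 + ... + 1
`n_items` takes the values: 0 → 1 → 2 → 3 → 4 → 5 → 6 → 7 → 8 → 9 → 10

Answer: 10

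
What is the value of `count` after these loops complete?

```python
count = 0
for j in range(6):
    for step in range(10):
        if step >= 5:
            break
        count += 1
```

Inner breaks at 5, outer runs 6 times
`count` takes the values: 0 → 1 → 2 → 3 → 4 → 5 → 6 → 7 → 8 → 9 → 10 → 11 → 12 → 13 → 14 → 15 → 16 → 17 → 18 → 19 → 20 → 21 → 22 → 23 → 24 → 25 → 26 → 27 → 28 → 29 → 30

Answer: 30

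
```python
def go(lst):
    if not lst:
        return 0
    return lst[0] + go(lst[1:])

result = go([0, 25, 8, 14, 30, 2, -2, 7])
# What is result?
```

0 + 25 + 8 + 14 + 30 + 2 + (-2) + 7 + 0 = 84

Answer: 84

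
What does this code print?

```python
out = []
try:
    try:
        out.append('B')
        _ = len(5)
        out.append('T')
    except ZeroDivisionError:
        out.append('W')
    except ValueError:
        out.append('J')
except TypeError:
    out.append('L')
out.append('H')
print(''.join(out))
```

Execution trace: 'B' (inner try body) → 'L' (outer except TypeError) → 'H' (after the try/except). Output: BLH

Answer: BLH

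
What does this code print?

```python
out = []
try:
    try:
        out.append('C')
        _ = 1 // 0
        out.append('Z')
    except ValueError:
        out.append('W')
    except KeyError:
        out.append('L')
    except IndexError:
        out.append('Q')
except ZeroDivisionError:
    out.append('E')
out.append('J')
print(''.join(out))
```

Execution trace: 'C' (try body) → 'E' (outer except ZeroDivisionError) → 'J' (after the try/except). Output: CEJ

Answer: CEJ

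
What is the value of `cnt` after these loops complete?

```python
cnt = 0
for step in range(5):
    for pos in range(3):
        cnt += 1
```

5 * 3 = 15
`cnt` takes the values: 0 → 1 → 2 → 3 → 4 → 5 → 6 → 7 → 8 → 9 → 10 → 11 → 12 → 13 → 14 → 15

Answer: 15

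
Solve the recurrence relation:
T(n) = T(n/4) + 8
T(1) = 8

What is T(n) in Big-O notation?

Each step divides n by 4 and adds 8. After log_4(n) steps we reach T(1)=8. So T(n) = 8·log_4(n) + 8 = O(log n).

Answer: O(log n)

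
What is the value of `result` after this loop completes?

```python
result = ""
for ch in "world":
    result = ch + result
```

Reverse 'world'
`result` takes the values: "" → "w" → "ow" → "row" → "lrow" → "dlrow"

Answer: "dlrow"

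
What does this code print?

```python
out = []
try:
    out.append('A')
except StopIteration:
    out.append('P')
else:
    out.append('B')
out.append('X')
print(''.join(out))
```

Execution trace: 'A' (try body, no exception) → 'B' (else) → 'X' (after the try/except). Output: ABX

Answer: ABX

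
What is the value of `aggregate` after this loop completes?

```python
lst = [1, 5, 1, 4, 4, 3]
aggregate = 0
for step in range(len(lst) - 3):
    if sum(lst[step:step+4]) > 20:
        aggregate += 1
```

Count windows with sum > 20
`aggregate` takes the values: 0

Answer: 0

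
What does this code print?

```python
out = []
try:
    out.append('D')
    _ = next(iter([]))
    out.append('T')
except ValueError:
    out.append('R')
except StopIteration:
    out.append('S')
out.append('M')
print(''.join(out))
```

Execution trace: 'D' (try body) → 'S' (except StopIteration) → 'M' (after the try/except). Output: DSM

Answer: DSM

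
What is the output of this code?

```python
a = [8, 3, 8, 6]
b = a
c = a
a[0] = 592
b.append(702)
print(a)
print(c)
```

Key concept: multiple aliases.
Step by step:
`a = [8, 3, 8, 6]` → a = [8, 3, 8, 6]
`b = a` → b = [8, 3, 8, 6] (same object as a)
`c = a` → c = [8, 3, 8, 6] (same object as a, b)
`a[0] = 592` → a = [592, 3, 8, 6] (same object as b, c); b = [592, 3, 8, 6] (same object as a, c); c = [592, 3, 8, 6] (same object as a, b)
`b.append(702)` → a = [592, 3, 8, 6, 702] (same object as b, c); b = [592, 3, 8, 6, 702] (same object as a, c); c = [592, 3, 8, 6, 702] (same object as a, b)
`print(a)` → prints [592, 3, 8, 6, 702]
`print(c)` → prints [592, 3, 8, 6, 702]

Answer:
[592, 3, 8, 6, 702]
[592, 3, 8, 6, 702]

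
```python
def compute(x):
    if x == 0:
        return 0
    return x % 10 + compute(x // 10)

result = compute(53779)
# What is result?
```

Sum of digits of 53779: 9 + 7 + 7 + 3 + 5 = 31

Answer: 31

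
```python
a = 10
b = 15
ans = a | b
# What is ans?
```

Trace:
`a = 10` → a = 10
`b = 15` → b = 15
`ans = a | b` → ans = 15
So ans = 15

Answer: 15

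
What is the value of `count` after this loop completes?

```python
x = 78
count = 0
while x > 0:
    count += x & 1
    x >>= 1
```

Count set bits in 78 (binary: 0b1001110)
`count` takes the values: 0 → 1 → 2 → 3 → 4

Answer: 4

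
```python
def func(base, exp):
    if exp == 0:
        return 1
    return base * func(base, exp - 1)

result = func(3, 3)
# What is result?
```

func(3, 3) = 3 * 3 * 3 = 27

Answer: 27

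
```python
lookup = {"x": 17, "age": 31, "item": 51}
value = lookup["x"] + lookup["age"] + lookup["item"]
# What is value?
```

Trace:
`lookup = {"x": 17, "age": 31, "item": 51}` → lookup = {'x': 17, 'age': 31, 'item': 51}
`value = lookup["x"] + lookup["age"] + lookup["item"]` → value = 99
So value = 99

Answer: 99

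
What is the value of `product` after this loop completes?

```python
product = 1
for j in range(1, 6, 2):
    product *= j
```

Product of 1, 3, 5, ... up to 5
`product` takes the values: 1 → 3 → 15

Answer: 15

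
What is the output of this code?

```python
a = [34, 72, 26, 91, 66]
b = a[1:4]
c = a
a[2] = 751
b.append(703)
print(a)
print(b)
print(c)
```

Key concept: slice vs alias.
Step by step:
`a = [34, 72, 26, 91, 66]` → a = [34, 72, 26, 91, 66]
`b = a[1:4]` → b = [72, 26, 91]
`c = a` → c = [34, 72, 26, 91, 66] (same object as a)
`a[2] = 751` → a = [34, 72, 751, 91, 66] (same object as c); c = [34, 72, 751, 91, 66] (same object as a)
`b.append(703)` → b = [72, 26, 91, 703]
`print(a)` → prints [34, 72, 751, 91, 66]
`print(b)` → prints [72, 26, 91, 703]
`print(c)` → prints [34, 72, 751, 91, 66]

Answer:
[34, 72, 751, 91, 66]
[72, 26, 91, 703]
[34, 72, 751, 91, 66]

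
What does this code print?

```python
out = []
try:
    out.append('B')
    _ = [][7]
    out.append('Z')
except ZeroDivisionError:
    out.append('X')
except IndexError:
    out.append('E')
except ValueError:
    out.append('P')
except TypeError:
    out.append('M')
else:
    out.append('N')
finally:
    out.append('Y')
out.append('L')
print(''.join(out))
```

Execution trace: 'B' (try body) → 'E' (except IndexError) → 'Y' (finally) → 'L' (after the try/except). Output: BEYL

Answer: BEYL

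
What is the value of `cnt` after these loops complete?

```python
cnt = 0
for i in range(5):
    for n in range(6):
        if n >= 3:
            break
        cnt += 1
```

Inner breaks at 3, outer runs 5 times
`cnt` takes the values: 0 → 1 → 2 → 3 → 4 → 5 → 6 → 7 → 8 → 9 → 10 → 11 → 12 → 13 → 14 → 15

Answer: 15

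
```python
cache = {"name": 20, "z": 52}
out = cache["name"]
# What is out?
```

Trace:
`cache = {"name": 20, "z": 52}` → cache = {'name': 20, 'z': 52}
`out = cache["name"]` → out = 20
So out = 20

Answer: 20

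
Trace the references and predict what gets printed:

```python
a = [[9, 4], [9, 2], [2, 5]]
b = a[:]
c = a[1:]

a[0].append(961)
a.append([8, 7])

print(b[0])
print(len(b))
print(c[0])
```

Key concept: slice with nested mutation.
Step by step:
`a = [[9, 4], [9, 2], [2, 5]]` → a = [[9, 4], [9, 2], [2, 5]]
`b = a[:]` → b = [[9, 4], [9, 2], [2, 5]]
`c = a[1:]` → c = [[9, 2], [2, 5]]
`a[0].append(961)` → a = [[9, 4, 961], [9, 2], [2, 5]]; b = [[9, 4, 961], [9, 2], [2, 5]]
`a.append([8, 7])` → a = [[9, 4, 961], [9, 2], [2, 5], [8, 7]]
`print(b[0])` → prints [9, 4, 961]
`print(len(b))` → prints 3
`print(c[0])` → prints [9, 2]

Answer:
[9, 4, 961]
3
[9, 2]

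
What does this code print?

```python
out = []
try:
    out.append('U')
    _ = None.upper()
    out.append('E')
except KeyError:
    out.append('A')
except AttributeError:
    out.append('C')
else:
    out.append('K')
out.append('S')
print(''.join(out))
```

Execution trace: 'U' (try body) → 'C' (except AttributeError) → 'S' (after the try/except). Output: UCS

Answer: UCS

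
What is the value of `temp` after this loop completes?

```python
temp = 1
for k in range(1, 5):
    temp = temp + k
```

Start at 1, add 1 through 4
`temp` takes the values: 1 → 2 → 4 → 7 → 11

Answer: 11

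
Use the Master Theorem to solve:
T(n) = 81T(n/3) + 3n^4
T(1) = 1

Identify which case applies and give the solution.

a=81, b=3, f(n)=3n^4. log_3(81) = 4. Since c=4 = 4, Case 2 applies: T(n) = Θ(n^log_b(a) · log n) = O(n^4 log n).

Answer: O(n^4 log n) - Case 2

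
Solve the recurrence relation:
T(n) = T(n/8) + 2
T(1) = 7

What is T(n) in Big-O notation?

Each step divides n by 8 and adds 2. After log_8(n) steps we reach T(1)=7. So T(n) = 2·log_8(n) + 7 = O(log n).

Answer: O(log n)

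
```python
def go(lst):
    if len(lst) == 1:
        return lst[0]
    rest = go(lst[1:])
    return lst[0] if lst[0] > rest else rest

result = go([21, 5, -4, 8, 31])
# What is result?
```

Recursive max over [21, 5, -4, 8, 31] = 31

Answer: 31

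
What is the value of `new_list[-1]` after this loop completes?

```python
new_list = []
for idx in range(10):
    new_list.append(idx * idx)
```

Last element of squares 0 to 9
`new_list` takes the values: [] → [0] → [0, 1] → [0, 1, 4] → [0, 1, 4, 9] → [0, 1, 4, 9, 16] → [0, 1, 4, 9, 16, 25] → [0, 1, 4, 9, 16, 25, 36] → [0, 1, 4, 9, 16, 25, 36, 49] → [0, 1, 4, 9, 16, 25, 36, 49, 64] → [0, 1, 4, 9, 16, 25, 36, 49, 64, 81]
So `new_list[-1]` = 81

Answer: 81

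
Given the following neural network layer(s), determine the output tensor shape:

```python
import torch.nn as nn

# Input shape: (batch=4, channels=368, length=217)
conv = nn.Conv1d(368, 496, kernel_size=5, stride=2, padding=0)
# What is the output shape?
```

Input: (4, 368, 217) -> Output: (4, 496, 107)

Answer: (4, 496, 107)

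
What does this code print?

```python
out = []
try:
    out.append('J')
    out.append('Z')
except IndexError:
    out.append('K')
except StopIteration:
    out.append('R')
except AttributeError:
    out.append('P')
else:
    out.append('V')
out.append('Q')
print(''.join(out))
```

Execution trace: 'J' (try body) → 'Z' (try body, no exception) → 'V' (else) → 'Q' (after the try/except). Output: JZVQ

Answer: JZVQ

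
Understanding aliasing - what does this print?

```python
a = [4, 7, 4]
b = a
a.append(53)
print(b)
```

Key concept: basic list aliasing.
Step by step:
`a = [4, 7, 4]` → a = [4, 7, 4]
`b = a` → b = [4, 7, 4] (same object as a)
`a.append(53)` → a = [4, 7, 4, 53] (same object as b); b = [4, 7, 4, 53] (same object as a)
`print(b)` → prints [4, 7, 4, 53]

Answer: [4, 7, 4, 53]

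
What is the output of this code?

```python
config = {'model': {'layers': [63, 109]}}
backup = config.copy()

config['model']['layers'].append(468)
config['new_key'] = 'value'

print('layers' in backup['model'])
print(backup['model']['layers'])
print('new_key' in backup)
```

Key concept: shallow copy gotcha with nested dict.
Step by step:
`config = {'model': {'layers': [63, 109]}}` → config = {'model': {'layers': [63, 109]}}
`backup = config.copy()` → backup = {'model': {'layers': [63, 109]}}
`config['model']['layers'].append(468)` → config = {'model': {'layers': [63, 109, 468]}}; backup = {'model': {'layers': [63, 109, 468]}}
`config['new_key'] = 'value'` → config = {'model': {'layers': [63, 109, 468]}, 'new_key': 'value'}
`print('layers' in backup['model'])` → prints True
`print(backup['model']['layers'])` → prints [63, 109, 468]
`print('new_key' in backup)` → prints False

Answer:
True
[63, 109, 468]
False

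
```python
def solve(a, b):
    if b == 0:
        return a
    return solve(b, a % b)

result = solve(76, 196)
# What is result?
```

solve(76, 196) -> solve(196, 76) -> solve(76, 44) -> solve(44, 32) -> solve(32, 12) -> solve(12, 8) -> solve(8, 4) -> solve(4, 0) -> 4

Answer: 4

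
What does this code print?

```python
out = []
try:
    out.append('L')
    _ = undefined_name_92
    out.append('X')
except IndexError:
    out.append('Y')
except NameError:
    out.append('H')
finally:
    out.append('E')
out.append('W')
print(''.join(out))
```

Execution trace: 'L' (try body) → 'H' (except NameError) → 'E' (finally) → 'W' (after the try/except). Output: LHEW

Answer: LHEW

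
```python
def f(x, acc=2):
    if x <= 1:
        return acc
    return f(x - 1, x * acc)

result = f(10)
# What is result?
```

Accumulator trace (n, acc): (10, 2) -> (9, 20) -> (8, 180) -> (7, 1440) -> (6, 10080) -> (5, 60480) -> (4, 302400) -> (3, 1209600) -> (2, 3628800) -> (1, 7257600) -> return 7257600

Answer: 7257600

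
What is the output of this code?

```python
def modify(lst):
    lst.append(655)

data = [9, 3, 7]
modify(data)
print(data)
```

Key concept: function modifies passed list.
Step by step:
`data = [9, 3, 7]` → data = [9, 3, 7]
`modify(data)` → data = [9, 3, 7, 655]
`print(data)` → prints [9, 3, 7, 655]

Answer: [9, 3, 7, 655]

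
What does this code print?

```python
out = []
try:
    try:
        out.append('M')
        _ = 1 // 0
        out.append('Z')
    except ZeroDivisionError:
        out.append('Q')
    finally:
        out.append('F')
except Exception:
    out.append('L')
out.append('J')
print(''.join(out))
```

Execution trace: 'M' (inner try body) → 'Q' (inner except ZeroDivisionError) → 'F' (inner finally) → 'J' (after the try/except). Output: MQFJ

Answer: MQFJ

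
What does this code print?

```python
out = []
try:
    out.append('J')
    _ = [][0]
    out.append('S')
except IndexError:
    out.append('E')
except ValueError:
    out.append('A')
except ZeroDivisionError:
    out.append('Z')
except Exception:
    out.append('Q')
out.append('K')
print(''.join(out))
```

Execution trace: 'J' (try body) → 'E' (except IndexError) → 'K' (after the try/except). Output: JEK

Answer: JEK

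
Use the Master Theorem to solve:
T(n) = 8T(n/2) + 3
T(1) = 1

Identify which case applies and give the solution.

a=8, b=2, f(n)=3. log_2(8) = 3. Since c=0 < 3, Case 1 applies: T(n) = Θ(n^log_b(a)) = O(n^3).

Answer: O(n^3) - Case 1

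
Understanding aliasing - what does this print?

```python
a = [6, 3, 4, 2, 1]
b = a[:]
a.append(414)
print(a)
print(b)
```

Key concept: slice [:] creates copy.
Step by step:
`a = [6, 3, 4, 2, 1]` → a = [6, 3, 4, 2, 1]
`b = a[:]` → b = [6, 3, 4, 2, 1]
`a.append(414)` → a = [6, 3, 4, 2, 1, 414]
`print(a)` → prints [6, 3, 4, 2, 1, 414]
`print(b)` → prints [6, 3, 4, 2, 1]

Answer:
[6, 3, 4, 2, 1, 414]
[6, 3, 4, 2, 1]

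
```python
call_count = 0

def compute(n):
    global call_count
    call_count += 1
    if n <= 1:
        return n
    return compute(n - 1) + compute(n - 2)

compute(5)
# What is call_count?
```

Calls(n) = 1 + Calls(n-1) + Calls(n-2); Calls(0)=Calls(1)=1. For n=5 this gives 15.

Answer: 15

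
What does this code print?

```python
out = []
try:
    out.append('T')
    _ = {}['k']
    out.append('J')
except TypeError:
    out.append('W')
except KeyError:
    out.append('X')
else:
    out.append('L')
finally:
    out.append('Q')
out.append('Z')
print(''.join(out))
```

Execution trace: 'T' (try body) → 'X' (except KeyError) → 'Q' (finally) → 'Z' (after the try/except). Output: TXQZ

Answer: TXQZ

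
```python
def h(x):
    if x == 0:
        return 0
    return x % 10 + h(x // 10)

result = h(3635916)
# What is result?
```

Sum of digits of 3635916: 6 + 1 + 9 + 5 + 3 + 6 + 3 = 33

Answer: 33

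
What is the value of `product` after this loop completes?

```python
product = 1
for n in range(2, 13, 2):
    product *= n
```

Product of even numbers 2 to 12
`product` takes the values: 1 → 2 → 8 → 48 → 384 → 3840 → 46080

Answer: 46080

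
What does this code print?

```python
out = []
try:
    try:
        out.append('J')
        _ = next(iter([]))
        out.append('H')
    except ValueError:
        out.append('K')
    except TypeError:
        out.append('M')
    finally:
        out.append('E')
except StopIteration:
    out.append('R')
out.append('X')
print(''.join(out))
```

Execution trace: 'J' (inner try body) → 'E' (inner finally) → 'R' (outer except StopIteration) → 'X' (after the try/except). Output: JERX

Answer: JERX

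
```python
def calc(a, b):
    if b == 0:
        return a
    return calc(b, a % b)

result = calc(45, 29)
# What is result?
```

calc(45, 29) -> calc(29, 16) -> calc(16, 13) -> calc(13, 3) -> calc(3, 1) -> calc(1, 0) -> 1

Answer: 1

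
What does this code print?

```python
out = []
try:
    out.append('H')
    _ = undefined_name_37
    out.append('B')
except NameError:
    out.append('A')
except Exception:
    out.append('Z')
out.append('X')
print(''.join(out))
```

Execution trace: 'H' (try body) → 'A' (except NameError) → 'X' (after the try/except). Output: HAX

Answer: HAX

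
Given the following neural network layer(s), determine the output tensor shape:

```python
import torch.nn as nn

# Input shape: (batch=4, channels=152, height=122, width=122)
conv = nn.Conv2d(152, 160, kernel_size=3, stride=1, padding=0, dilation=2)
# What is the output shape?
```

Input: (4, 152, 122, 122) -> Output: (4, 160, 118, 118)

Answer: (4, 160, 118, 118)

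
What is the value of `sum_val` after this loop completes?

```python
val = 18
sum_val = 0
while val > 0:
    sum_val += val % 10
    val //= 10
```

Sum digits of 18
`sum_val` takes the values: 0 → 8 → 9

Answer: 9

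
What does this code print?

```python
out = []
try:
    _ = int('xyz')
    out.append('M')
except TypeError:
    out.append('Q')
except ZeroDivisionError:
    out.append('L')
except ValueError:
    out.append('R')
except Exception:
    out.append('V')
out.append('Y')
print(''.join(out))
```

Execution trace: 'R' (except ValueError) → 'Y' (after the try/except). Output: RY

Answer: RY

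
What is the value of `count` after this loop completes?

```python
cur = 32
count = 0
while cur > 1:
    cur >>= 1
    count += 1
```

Count right shifts until 1
`count` takes the values: 0 → 1 → 2 → 3 → 4 → 5

Answer: 5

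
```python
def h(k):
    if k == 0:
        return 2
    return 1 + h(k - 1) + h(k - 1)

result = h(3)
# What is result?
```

h(k) = 1 + 2·h(k-1), h(0)=2. Closed form: (2+1)·2^3 - 1 = 23.

Answer: 23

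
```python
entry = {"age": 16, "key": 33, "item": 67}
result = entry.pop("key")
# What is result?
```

Trace:
`entry = {"age": 16, "key": 33, "item": 67}` → entry = {'age': 16, 'key': 33, 'item': 67}
`result = entry.pop("key")` → entry = {'age': 16, 'item': 67}; result = 33
So result = 33

Answer: 33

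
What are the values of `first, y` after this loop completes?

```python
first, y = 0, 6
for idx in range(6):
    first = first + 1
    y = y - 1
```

first goes 0→6, y goes 6→0
`first, y` takes the values: (0, 6) → (1, 6) → (1, 5) → (2, 5) → (2, 4) → (3, 4) → (3, 3) → (4, 3) → (4, 2) → (5, 2) → (5, 1) → (6, 1) → (6, 0)

Answer: 6, 0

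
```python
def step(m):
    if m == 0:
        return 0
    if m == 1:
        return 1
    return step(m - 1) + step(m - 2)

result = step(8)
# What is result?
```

Build up from base cases: step(0)=0, step(1)=1, step(2)=1, step(3)=2, step(4)=3, step(5)=5, step(6)=8, ..., step(8)=21

Answer: 21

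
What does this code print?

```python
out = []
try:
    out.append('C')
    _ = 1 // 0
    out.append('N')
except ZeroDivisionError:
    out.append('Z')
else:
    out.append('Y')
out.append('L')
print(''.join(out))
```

Execution trace: 'C' (try body) → 'Z' (except ZeroDivisionError) → 'L' (after the try/except). Output: CZL

Answer: CZL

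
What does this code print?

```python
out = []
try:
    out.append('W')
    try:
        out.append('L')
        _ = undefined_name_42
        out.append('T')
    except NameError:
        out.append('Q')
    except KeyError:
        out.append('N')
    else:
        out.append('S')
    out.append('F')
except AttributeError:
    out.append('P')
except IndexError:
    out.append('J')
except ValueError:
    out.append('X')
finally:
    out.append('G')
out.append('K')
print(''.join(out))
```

Execution trace: 'W' (try body) → 'L' (inner try body) → 'Q' (inner except NameError) → 'F' (try body, no exception) → 'G' (finally) → 'K' (after the try/except). Output: WLQFGK

Answer: WLQFGK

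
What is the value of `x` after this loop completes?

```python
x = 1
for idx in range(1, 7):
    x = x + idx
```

Start at 1, add 1 through 6
`x` takes the values: 1 → 2 → 4 → 7 → 11 → 16 → 22

Answer: 22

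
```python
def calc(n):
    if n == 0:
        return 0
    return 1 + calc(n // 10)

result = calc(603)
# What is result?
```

Count of digits of 603: 3

Answer: 3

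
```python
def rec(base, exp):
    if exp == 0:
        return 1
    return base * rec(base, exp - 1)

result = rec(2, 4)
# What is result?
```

rec(2, 4) = 2 * 2 * 2 * 2 = 16

Answer: 16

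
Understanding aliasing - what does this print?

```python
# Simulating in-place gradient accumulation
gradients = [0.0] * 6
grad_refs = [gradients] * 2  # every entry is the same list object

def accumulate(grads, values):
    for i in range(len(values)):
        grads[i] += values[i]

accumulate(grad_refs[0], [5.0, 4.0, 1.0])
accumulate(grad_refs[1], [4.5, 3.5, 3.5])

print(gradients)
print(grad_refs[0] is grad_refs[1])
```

Key concept: gradient accumulation aliasing.
Step by step:
`gradients = [0.0] * 6` → gradients = [0.0, 0.0, 0.0, 0.0, 0.0, 0.0]
`grad_refs = [gradients] * 2` → grad_refs = [[0.0, 0.0, 0.0, 0.0, 0.0, 0.0], [0.0, 0.0, 0.0, 0.0, 0.0, 0.0]]
`accumulate(grad_refs[0], [5.0, 4.0, 1.0])` → gradients = [5.0, 4.0, 1.0, 0.0, 0.0, 0.0]; grad_refs = [[5.0, 4.0, 1.0, 0.0, 0.0, 0.0], [5.0, 4.0, 1.0, 0.0, 0.0, 0.0]]
`accumulate(grad_refs[1], [4.5, 3.5, 3.5])` → gradients = [9.5, 7.5, 4.5, 0.0, 0.0, 0.0]; grad_refs = [[9.5, 7.5, 4.5, 0.0, 0.0, 0.0], [9.5, 7.5, 4.5, 0.0, 0.0, 0.0]]
`print(gradients)` → prints [9.5, 7.5, 4.5, 0.0, 0.0, 0.0]
`print(grad_refs[0] is grad_refs[1])` → prints True

Answer:
[9.5, 7.5, 4.5, 0.0, 0.0, 0.0]
True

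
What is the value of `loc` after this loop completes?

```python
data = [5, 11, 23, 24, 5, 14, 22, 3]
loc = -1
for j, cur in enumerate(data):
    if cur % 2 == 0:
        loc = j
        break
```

First even number index in [5, 11, 23, 24, 5, 14, 22, 3]
`loc` takes the values: -1 → 3

Answer: 3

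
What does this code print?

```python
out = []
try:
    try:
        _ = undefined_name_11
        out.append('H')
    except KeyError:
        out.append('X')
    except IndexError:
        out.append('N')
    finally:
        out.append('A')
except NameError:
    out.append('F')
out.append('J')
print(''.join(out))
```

Execution trace: 'A' (inner finally) → 'F' (outer except NameError) → 'J' (after the try/except). Output: AFJ

Answer: AFJ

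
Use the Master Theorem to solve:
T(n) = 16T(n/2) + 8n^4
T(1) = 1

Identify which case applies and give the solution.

a=16, b=2, f(n)=8n^4. log_2(16) = 4. Since c=4 = 4, Case 2 applies: T(n) = Θ(n^log_b(a) · log n) = O(n^4 log n).

Answer: O(n^4 log n) - Case 2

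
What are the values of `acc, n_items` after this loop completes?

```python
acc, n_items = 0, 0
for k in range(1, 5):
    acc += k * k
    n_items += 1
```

Sum of squares and count
`acc, n_items` takes the values: (0, 0) → (1, 0) → (1, 1) → (5, 1) → (5, 2) → (14, 2) → (14, 3) → (30, 3) → (30, 4)

Answer: 30, 4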